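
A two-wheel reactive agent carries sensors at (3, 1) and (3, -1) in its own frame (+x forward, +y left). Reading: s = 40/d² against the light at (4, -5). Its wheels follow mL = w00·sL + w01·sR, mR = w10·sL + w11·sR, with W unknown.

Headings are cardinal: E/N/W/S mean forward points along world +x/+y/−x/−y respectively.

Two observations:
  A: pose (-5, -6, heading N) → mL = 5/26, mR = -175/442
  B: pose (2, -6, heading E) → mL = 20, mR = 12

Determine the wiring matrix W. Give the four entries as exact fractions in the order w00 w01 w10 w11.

1/2 0 1/2 -1

obs A: pose=(-5,-6,N) → sL=5/13, sR=10/17, mL=5/26, mR=-175/442
obs B: pose=(2,-6,E) → sL=40, sR=8, mL=20, mR=12
sensor matrix S = [[5/13, 10/17], [40, 8]]; det S = -4520/221
solve [mL_A; mL_B] = S·[w00; w01] and [mR_A; mR_B] = S·[w10; w11]:
  w00 = 1/2, w01 = 0, w10 = 1/2, w11 = -1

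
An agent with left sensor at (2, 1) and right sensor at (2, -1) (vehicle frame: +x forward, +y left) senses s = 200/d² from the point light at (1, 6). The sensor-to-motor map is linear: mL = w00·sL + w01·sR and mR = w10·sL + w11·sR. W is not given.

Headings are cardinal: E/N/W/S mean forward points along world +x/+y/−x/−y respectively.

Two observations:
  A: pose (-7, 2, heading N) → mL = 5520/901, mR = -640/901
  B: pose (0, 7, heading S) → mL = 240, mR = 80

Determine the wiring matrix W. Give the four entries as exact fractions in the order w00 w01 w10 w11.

1 1 1/2 -1/2

obs A: pose=(-7,2,N) → sL=40/17, sR=200/53, mL=5520/901, mR=-640/901
obs B: pose=(0,7,S) → sL=200, sR=40, mL=240, mR=80
sensor matrix S = [[40/17, 200/53], [200, 40]]; det S = -595200/901
solve [mL_A; mL_B] = S·[w00; w01] and [mR_A; mR_B] = S·[w10; w11]:
  w00 = 1, w01 = 1, w10 = 1/2, w11 = -1/2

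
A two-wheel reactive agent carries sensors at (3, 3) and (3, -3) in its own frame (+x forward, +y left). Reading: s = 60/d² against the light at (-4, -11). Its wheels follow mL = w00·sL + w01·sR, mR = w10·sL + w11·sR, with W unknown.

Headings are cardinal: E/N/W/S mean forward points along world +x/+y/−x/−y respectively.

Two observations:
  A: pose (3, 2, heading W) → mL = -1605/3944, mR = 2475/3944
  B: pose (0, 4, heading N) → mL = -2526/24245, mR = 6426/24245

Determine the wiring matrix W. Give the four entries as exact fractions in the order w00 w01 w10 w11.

-1 1/2 1 1/2

obs A: pose=(3,2,W) → sL=15/29, sR=15/68, mL=-1605/3944, mR=2475/3944
obs B: pose=(0,4,N) → sL=12/65, sR=60/373, mL=-2526/24245, mR=6426/24245
sensor matrix S = [[15/29, 15/68], [12/65, 60/373]]; det S = 101547/2390557
solve [mL_A; mL_B] = S·[w00; w01] and [mR_A; mR_B] = S·[w10; w11]:
  w00 = -1, w01 = 1/2, w10 = 1, w11 = 1/2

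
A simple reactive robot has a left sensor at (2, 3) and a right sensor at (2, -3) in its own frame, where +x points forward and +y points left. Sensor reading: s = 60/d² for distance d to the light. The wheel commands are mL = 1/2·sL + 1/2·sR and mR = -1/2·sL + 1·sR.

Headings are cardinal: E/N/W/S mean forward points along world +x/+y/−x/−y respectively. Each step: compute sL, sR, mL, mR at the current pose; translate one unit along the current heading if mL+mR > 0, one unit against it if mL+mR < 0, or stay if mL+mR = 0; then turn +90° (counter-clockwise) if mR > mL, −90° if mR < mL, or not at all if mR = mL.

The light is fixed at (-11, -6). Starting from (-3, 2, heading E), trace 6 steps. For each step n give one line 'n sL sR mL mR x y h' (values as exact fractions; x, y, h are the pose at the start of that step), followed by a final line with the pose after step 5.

0 60/221 12/25 2076/5525 1902/5525 -3 2 E
1 1/3 5/6 7/12 2/3 -2 2 S
2 60/221 60/137 10740/30277 9150/30277 -2 1 E
3 30/97 30/37 2010/3589 2355/3589 -1 1 S
4 4/15 20/51 28/85 22/85 -1 0 E
5 15/53 3/4 219/424 129/212 0 0 S
final 0 -1 E

n=0: pose=(-3,2,E); sL=60/221, sR=12/25; mL=2076/5525, mR=1902/5525; mL+mR=18/25 → advance +1; mR−mL=-174/5525 → turn -1·90°
n=1: pose=(-2,2,S); sL=1/3, sR=5/6; mL=7/12, mR=2/3; mL+mR=5/4 → advance +1; mR−mL=1/12 → turn +1·90°
n=2: pose=(-2,1,E); sL=60/221, sR=60/137; mL=10740/30277, mR=9150/30277; mL+mR=90/137 → advance +1; mR−mL=-1590/30277 → turn -1·90°
n=3: pose=(-1,1,S); sL=30/97, sR=30/37; mL=2010/3589, mR=2355/3589; mL+mR=45/37 → advance +1; mR−mL=345/3589 → turn +1·90°
n=4: pose=(-1,0,E); sL=4/15, sR=20/51; mL=28/85, mR=22/85; mL+mR=10/17 → advance +1; mR−mL=-6/85 → turn -1·90°
n=5: pose=(0,0,S); sL=15/53, sR=3/4; mL=219/424, mR=129/212; mL+mR=9/8 → advance +1; mR−mL=39/424 → turn +1·90°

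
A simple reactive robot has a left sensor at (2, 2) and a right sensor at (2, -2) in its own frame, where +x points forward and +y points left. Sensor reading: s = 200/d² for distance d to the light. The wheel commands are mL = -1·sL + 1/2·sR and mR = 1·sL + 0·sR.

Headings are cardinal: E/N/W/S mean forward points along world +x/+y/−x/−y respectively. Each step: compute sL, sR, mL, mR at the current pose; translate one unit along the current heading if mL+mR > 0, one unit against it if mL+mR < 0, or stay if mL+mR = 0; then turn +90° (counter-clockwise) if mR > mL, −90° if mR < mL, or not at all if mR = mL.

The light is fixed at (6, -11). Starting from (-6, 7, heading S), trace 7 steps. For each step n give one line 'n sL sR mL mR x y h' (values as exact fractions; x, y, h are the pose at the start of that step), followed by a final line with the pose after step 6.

0 50/89 50/113 -3425/10057 50/89 -6 7 S
1 200/461 8/13 -756/5993 200/461 -6 6 E
2 20/53 100/221 -1770/11713 20/53 -5 6 N
3 8/17 200/569 -2852/9673 8/17 -5 7 W
4 50/89 50/113 -3425/10057 50/89 -6 7 S
5 200/461 8/13 -756/5993 200/461 -6 6 E
6 20/53 100/221 -1770/11713 20/53 -5 6 N
final -5 7 W

n=0: pose=(-6,7,S); sL=50/89, sR=50/113; mL=-3425/10057, mR=50/89; mL+mR=25/113 → advance +1; mR−mL=9075/10057 → turn +1·90°
n=1: pose=(-6,6,E); sL=200/461, sR=8/13; mL=-756/5993, mR=200/461; mL+mR=4/13 → advance +1; mR−mL=3356/5993 → turn +1·90°
n=2: pose=(-5,6,N); sL=20/53, sR=100/221; mL=-1770/11713, mR=20/53; mL+mR=50/221 → advance +1; mR−mL=6190/11713 → turn +1·90°
n=3: pose=(-5,7,W); sL=8/17, sR=200/569; mL=-2852/9673, mR=8/17; mL+mR=100/569 → advance +1; mR−mL=7404/9673 → turn +1·90°
n=4: pose=(-6,7,S); sL=50/89, sR=50/113; mL=-3425/10057, mR=50/89; mL+mR=25/113 → advance +1; mR−mL=9075/10057 → turn +1·90°
n=5: pose=(-6,6,E); sL=200/461, sR=8/13; mL=-756/5993, mR=200/461; mL+mR=4/13 → advance +1; mR−mL=3356/5993 → turn +1·90°
n=6: pose=(-5,6,N); sL=20/53, sR=100/221; mL=-1770/11713, mR=20/53; mL+mR=50/221 → advance +1; mR−mL=6190/11713 → turn +1·90°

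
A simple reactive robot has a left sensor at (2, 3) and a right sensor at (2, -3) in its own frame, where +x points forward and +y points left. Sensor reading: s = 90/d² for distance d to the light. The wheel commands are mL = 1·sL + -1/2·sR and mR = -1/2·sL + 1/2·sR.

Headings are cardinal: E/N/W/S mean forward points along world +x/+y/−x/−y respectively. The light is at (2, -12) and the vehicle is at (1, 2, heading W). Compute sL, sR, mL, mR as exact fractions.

9/13 45/149 2097/3874 -378/1937

left sensor world pos  = (-1, -1); dL² = 130
right sensor world pos = (-1, 5); dR² = 298
sL = 90/130 = 9/13
sR = 90/298 = 45/149
mL = 1·sL + -1/2·sR = 2097/3874
mR = -1/2·sL + 1/2·sR = -378/1937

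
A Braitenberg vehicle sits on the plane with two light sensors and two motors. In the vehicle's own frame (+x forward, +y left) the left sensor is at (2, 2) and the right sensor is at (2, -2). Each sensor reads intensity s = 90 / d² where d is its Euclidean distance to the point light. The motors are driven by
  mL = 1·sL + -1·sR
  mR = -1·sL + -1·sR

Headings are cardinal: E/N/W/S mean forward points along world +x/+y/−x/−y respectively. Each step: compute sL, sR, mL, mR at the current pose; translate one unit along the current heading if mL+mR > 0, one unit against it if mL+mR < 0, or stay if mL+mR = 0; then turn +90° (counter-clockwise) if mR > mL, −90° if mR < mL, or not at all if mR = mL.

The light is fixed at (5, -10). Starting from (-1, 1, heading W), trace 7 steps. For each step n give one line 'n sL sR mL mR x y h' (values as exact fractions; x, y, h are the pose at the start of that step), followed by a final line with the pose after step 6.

0 18/29 90/233 1584/6757 -6804/6757 -1 1 W
1 45/109 45/89 -900/9701 -8910/9701 0 1 N
2 10/17 90/73 -800/1241 -2260/1241 0 0 E
3 9/8 45/64 27/64 -117/64 -1 0 S
4 18/29 90/233 1584/6757 -6804/6757 -1 1 W
5 45/109 45/89 -900/9701 -8910/9701 0 1 N
6 10/17 90/73 -800/1241 -2260/1241 0 0 E
final -1 0 S

n=0: pose=(-1,1,W); sL=18/29, sR=90/233; mL=1584/6757, mR=-6804/6757; mL+mR=-180/233 → advance -1; mR−mL=-36/29 → turn -1·90°
n=1: pose=(0,1,N); sL=45/109, sR=45/89; mL=-900/9701, mR=-8910/9701; mL+mR=-90/89 → advance -1; mR−mL=-90/109 → turn -1·90°
n=2: pose=(0,0,E); sL=10/17, sR=90/73; mL=-800/1241, mR=-2260/1241; mL+mR=-180/73 → advance -1; mR−mL=-20/17 → turn -1·90°
n=3: pose=(-1,0,S); sL=9/8, sR=45/64; mL=27/64, mR=-117/64; mL+mR=-45/32 → advance -1; mR−mL=-9/4 → turn -1·90°
n=4: pose=(-1,1,W); sL=18/29, sR=90/233; mL=1584/6757, mR=-6804/6757; mL+mR=-180/233 → advance -1; mR−mL=-36/29 → turn -1·90°
n=5: pose=(0,1,N); sL=45/109, sR=45/89; mL=-900/9701, mR=-8910/9701; mL+mR=-90/89 → advance -1; mR−mL=-90/109 → turn -1·90°
n=6: pose=(0,0,E); sL=10/17, sR=90/73; mL=-800/1241, mR=-2260/1241; mL+mR=-180/73 → advance -1; mR−mL=-20/17 → turn -1·90°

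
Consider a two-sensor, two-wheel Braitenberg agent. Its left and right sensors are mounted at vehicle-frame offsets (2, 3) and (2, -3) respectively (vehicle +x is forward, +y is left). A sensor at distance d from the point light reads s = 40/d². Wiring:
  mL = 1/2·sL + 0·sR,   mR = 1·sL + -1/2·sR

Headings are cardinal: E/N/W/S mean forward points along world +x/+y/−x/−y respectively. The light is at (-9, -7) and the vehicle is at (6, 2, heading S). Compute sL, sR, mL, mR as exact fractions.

left sensor world pos  = (9, 0); dL² = 373
right sensor world pos = (3, 0); dR² = 193
sL = 40/373 = 40/373
sR = 40/193 = 40/193
mL = 1/2·sL + 0·sR = 20/373
mR = 1·sL + -1/2·sR = 260/71989

40/373 40/193 20/373 260/71989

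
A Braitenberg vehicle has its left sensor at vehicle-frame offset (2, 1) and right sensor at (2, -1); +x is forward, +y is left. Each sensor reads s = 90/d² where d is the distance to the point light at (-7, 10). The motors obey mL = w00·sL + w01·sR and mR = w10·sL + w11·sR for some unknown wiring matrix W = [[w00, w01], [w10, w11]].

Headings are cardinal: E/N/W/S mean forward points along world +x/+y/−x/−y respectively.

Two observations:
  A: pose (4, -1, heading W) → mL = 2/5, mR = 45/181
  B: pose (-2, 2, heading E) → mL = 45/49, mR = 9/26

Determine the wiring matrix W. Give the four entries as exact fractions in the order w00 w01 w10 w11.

obs A: pose=(4,-1,W) → sL=2/5, sR=90/181, mL=2/5, mR=45/181
obs B: pose=(-2,2,E) → sL=45/49, sR=9/13, mL=45/49, mR=9/26
sensor matrix S = [[2/5, 90/181], [45/49, 9/13]]; det S = -103608/576485
solve [mL_A; mL_B] = S·[w00; w01] and [mR_A; mR_B] = S·[w10; w11]:
  w00 = 1, w01 = 0, w10 = 0, w11 = 1/2

1 0 0 1/2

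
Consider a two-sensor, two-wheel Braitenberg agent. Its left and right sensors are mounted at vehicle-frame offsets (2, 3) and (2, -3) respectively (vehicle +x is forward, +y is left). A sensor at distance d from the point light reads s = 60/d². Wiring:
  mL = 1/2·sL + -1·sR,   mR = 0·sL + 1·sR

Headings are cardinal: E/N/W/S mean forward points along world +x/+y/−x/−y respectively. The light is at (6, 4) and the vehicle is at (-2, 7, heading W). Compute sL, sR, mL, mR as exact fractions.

left sensor world pos  = (-4, 4); dL² = 100
right sensor world pos = (-4, 10); dR² = 136
sL = 60/100 = 3/5
sR = 60/136 = 15/34
mL = 1/2·sL + -1·sR = -12/85
mR = 0·sL + 1·sR = 15/34

3/5 15/34 -12/85 15/34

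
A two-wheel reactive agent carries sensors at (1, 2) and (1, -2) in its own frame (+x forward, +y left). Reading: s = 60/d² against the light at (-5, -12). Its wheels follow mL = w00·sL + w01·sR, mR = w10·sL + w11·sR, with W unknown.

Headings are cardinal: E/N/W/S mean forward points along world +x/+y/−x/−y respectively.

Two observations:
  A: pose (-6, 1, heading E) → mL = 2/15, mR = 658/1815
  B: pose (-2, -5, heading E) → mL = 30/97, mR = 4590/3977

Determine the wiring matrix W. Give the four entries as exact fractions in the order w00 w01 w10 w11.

1/2 0 -1/2 1

obs A: pose=(-6,1,E) → sL=4/15, sR=60/121, mL=2/15, mR=658/1815
obs B: pose=(-2,-5,E) → sL=60/97, sR=60/41, mL=30/97, mR=4590/3977
sensor matrix S = [[4/15, 60/121], [60/97, 60/41]]; det S = 40192/481217
solve [mL_A; mL_B] = S·[w00; w01] and [mR_A; mR_B] = S·[w10; w11]:
  w00 = 1/2, w01 = 0, w10 = -1/2, w11 = 1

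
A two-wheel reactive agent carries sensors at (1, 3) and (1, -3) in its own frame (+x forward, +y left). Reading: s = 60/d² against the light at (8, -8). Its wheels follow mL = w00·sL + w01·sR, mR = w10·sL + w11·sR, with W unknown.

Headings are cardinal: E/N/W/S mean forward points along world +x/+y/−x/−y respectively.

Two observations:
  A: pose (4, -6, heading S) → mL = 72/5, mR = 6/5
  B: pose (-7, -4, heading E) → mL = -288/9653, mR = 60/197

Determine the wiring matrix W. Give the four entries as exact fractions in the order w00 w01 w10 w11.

1/2 -1/2 0 1

obs A: pose=(4,-6,S) → sL=30, sR=6/5, mL=72/5, mR=6/5
obs B: pose=(-7,-4,E) → sL=12/49, sR=60/197, mL=-288/9653, mR=60/197
sensor matrix S = [[30, 6/5], [12/49, 60/197]]; det S = 426816/48265
solve [mL_A; mL_B] = S·[w00; w01] and [mR_A; mR_B] = S·[w10; w11]:
  w00 = 1/2, w01 = -1/2, w10 = 0, w11 = 1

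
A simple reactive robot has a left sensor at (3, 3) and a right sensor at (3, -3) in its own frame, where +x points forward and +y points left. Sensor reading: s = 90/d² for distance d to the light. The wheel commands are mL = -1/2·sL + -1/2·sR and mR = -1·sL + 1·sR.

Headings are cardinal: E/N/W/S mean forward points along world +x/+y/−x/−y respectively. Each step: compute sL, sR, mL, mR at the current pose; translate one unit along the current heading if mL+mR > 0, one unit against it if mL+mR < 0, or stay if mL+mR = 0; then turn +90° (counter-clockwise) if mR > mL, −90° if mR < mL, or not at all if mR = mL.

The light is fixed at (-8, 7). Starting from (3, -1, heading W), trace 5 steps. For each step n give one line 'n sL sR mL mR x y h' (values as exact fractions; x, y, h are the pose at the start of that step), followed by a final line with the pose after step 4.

n=0: pose=(3,-1,W); sL=18/37, sR=90/89; mL=-2466/3293, mR=1728/3293; mL+mR=-738/3293 → advance -1; mR−mL=4194/3293 → turn +1·90°
n=1: pose=(4,-1,S); sL=45/173, sR=45/101; mL=-6165/17473, mR=3240/17473; mL+mR=-2925/17473 → advance -1; mR−mL=9405/17473 → turn +1·90°
n=2: pose=(4,0,E); sL=90/241, sR=18/65; mL=-5094/15665, mR=-1512/15665; mL+mR=-6606/15665 → advance -1; mR−mL=3582/15665 → turn +1·90°
n=3: pose=(3,0,N); sL=9/8, sR=45/106; mL=-657/848, mR=-297/424; mL+mR=-1251/848 → advance -1; mR−mL=63/848 → turn +1·90°
n=4: pose=(3,-1,W); sL=18/37, sR=90/89; mL=-2466/3293, mR=1728/3293; mL+mR=-738/3293 → advance -1; mR−mL=4194/3293 → turn +1·90°

0 18/37 90/89 -2466/3293 1728/3293 3 -1 W
1 45/173 45/101 -6165/17473 3240/17473 4 -1 S
2 90/241 18/65 -5094/15665 -1512/15665 4 0 E
3 9/8 45/106 -657/848 -297/424 3 0 N
4 18/37 90/89 -2466/3293 1728/3293 3 -1 W
final 4 -1 S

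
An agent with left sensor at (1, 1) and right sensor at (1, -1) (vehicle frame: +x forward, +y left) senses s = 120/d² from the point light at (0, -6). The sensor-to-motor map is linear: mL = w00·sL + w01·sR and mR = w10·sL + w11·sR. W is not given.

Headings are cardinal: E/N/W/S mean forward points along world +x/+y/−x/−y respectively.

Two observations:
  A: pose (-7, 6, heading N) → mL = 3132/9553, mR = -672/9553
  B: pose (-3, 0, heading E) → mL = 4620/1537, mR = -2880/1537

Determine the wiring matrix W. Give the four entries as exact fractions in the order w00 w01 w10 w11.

-1/2 1 1 -1

obs A: pose=(-7,6,N) → sL=120/233, sR=24/41, mL=3132/9553, mR=-672/9553
obs B: pose=(-3,0,E) → sL=120/53, sR=120/29, mL=4620/1537, mR=-2880/1537
sensor matrix S = [[120/233, 24/41], [120/53, 120/29]]; det S = 11831040/14682961
solve [mL_A; mL_B] = S·[w00; w01] and [mR_A; mR_B] = S·[w10; w11]:
  w00 = -1/2, w01 = 1, w10 = 1, w11 = -1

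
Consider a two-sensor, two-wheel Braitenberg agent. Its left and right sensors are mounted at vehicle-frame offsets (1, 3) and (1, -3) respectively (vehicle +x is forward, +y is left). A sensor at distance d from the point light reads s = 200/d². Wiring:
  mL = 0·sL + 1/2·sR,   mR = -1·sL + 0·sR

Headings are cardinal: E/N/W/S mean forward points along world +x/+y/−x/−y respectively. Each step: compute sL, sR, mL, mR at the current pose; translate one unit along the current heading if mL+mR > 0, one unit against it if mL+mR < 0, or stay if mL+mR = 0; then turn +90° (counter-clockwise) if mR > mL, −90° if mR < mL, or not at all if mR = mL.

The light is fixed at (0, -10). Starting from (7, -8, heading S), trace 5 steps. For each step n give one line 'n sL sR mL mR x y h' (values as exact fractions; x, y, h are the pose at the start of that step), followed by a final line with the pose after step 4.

0 200/101 200/17 100/17 -200/101 7 -8 S
1 5 50/13 25/13 -5 7 -9 W
2 200/29 8/5 4/5 -200/29 8 -9 N
3 20/9 20/9 10/9 -20/9 8 -10 E
4 200/101 200/17 100/17 -200/101 7 -10 S
final 7 -11 W

n=0: pose=(7,-8,S); sL=200/101, sR=200/17; mL=100/17, mR=-200/101; mL+mR=6700/1717 → advance +1; mR−mL=-13500/1717 → turn -1·90°
n=1: pose=(7,-9,W); sL=5, sR=50/13; mL=25/13, mR=-5; mL+mR=-40/13 → advance -1; mR−mL=-90/13 → turn -1·90°
n=2: pose=(8,-9,N); sL=200/29, sR=8/5; mL=4/5, mR=-200/29; mL+mR=-884/145 → advance -1; mR−mL=-1116/145 → turn -1·90°
n=3: pose=(8,-10,E); sL=20/9, sR=20/9; mL=10/9, mR=-20/9; mL+mR=-10/9 → advance -1; mR−mL=-10/3 → turn -1·90°
n=4: pose=(7,-10,S); sL=200/101, sR=200/17; mL=100/17, mR=-200/101; mL+mR=6700/1717 → advance +1; mR−mL=-13500/1717 → turn -1·90°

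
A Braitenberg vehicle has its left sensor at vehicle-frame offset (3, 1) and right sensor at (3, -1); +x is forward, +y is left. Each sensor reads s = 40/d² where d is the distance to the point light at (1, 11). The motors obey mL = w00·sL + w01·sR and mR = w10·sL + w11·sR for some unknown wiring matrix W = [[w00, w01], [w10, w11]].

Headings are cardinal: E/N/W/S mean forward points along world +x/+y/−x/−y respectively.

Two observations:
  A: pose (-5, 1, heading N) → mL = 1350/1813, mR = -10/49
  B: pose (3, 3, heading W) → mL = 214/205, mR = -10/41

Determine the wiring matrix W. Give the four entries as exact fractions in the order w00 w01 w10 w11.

1/2 1 -1/2 0

obs A: pose=(-5,1,N) → sL=20/49, sR=20/37, mL=1350/1813, mR=-10/49
obs B: pose=(3,3,W) → sL=20/41, sR=4/5, mL=214/205, mR=-10/41
sensor matrix S = [[20/49, 20/37], [20/41, 4/5]]; det S = 4672/74333
solve [mL_A; mL_B] = S·[w00; w01] and [mR_A; mR_B] = S·[w10; w11]:
  w00 = 1/2, w01 = 1, w10 = -1/2, w11 = 0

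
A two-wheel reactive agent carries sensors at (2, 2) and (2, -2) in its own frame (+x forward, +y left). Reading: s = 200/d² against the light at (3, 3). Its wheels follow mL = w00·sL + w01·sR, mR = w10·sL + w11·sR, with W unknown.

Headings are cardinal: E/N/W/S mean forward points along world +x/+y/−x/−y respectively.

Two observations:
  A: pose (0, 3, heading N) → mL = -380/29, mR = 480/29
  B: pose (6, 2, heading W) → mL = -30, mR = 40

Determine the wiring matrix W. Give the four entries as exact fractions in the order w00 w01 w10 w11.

1 -1/2 -1/2 1/2

obs A: pose=(0,3,N) → sL=200/29, sR=40, mL=-380/29, mR=480/29
obs B: pose=(6,2,W) → sL=20, sR=100, mL=-30, mR=40
sensor matrix S = [[200/29, 40], [20, 100]]; det S = -3200/29
solve [mL_A; mL_B] = S·[w00; w01] and [mR_A; mR_B] = S·[w10; w11]:
  w00 = 1, w01 = -1/2, w10 = -1/2, w11 = 1/2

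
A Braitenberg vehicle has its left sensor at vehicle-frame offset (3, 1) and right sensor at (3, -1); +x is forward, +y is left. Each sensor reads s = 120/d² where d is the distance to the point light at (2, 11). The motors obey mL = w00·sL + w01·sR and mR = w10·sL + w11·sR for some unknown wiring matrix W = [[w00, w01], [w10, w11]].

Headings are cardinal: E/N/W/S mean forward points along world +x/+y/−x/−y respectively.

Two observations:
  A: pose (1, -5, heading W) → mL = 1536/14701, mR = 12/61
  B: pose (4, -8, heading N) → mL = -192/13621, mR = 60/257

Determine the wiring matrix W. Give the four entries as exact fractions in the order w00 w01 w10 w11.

-1 1 1/2 0

obs A: pose=(1,-5,W) → sL=24/61, sR=120/241, mL=1536/14701, mR=12/61
obs B: pose=(4,-8,N) → sL=120/257, sR=24/53, mL=-192/13621, mR=60/257
sensor matrix S = [[24/61, 120/241], [120/257, 24/53]]; det S = -10879488/200242321
solve [mL_A; mL_B] = S·[w00; w01] and [mR_A; mR_B] = S·[w10; w11]:
  w00 = -1, w01 = 1, w10 = 1/2, w11 = 0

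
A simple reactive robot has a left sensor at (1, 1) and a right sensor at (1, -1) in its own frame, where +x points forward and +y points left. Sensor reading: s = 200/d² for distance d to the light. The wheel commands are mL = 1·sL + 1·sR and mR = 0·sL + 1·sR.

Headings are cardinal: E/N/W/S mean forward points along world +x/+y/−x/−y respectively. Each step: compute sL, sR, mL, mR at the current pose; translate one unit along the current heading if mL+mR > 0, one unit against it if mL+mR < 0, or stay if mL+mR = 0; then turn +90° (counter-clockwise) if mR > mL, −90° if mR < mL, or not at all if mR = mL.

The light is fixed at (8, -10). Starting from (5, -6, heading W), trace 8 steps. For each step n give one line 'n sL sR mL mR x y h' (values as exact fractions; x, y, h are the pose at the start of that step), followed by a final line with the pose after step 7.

n=0: pose=(5,-6,W); sL=8, sR=200/41; mL=528/41, mR=200/41; mL+mR=728/41 → advance +1; mR−mL=-8 → turn -1·90°
n=1: pose=(4,-6,N); sL=4, sR=100/17; mL=168/17, mR=100/17; mL+mR=268/17 → advance +1; mR−mL=-4 → turn -1·90°
n=2: pose=(4,-5,E); sL=40/9, sR=8; mL=112/9, mR=8; mL+mR=184/9 → advance +1; mR−mL=-40/9 → turn -1·90°
n=3: pose=(5,-5,S); sL=10, sR=25/4; mL=65/4, mR=25/4; mL+mR=45/2 → advance +1; mR−mL=-10 → turn -1·90°
n=4: pose=(5,-6,W); sL=8, sR=200/41; mL=528/41, mR=200/41; mL+mR=728/41 → advance +1; mR−mL=-8 → turn -1·90°
n=5: pose=(4,-6,N); sL=4, sR=100/17; mL=168/17, mR=100/17; mL+mR=268/17 → advance +1; mR−mL=-4 → turn -1·90°
n=6: pose=(4,-5,E); sL=40/9, sR=8; mL=112/9, mR=8; mL+mR=184/9 → advance +1; mR−mL=-40/9 → turn -1·90°
n=7: pose=(5,-5,S); sL=10, sR=25/4; mL=65/4, mR=25/4; mL+mR=45/2 → advance +1; mR−mL=-10 → turn -1·90°

0 8 200/41 528/41 200/41 5 -6 W
1 4 100/17 168/17 100/17 4 -6 N
2 40/9 8 112/9 8 4 -5 E
3 10 25/4 65/4 25/4 5 -5 S
4 8 200/41 528/41 200/41 5 -6 W
5 4 100/17 168/17 100/17 4 -6 N
6 40/9 8 112/9 8 4 -5 E
7 10 25/4 65/4 25/4 5 -5 S
final 5 -6 W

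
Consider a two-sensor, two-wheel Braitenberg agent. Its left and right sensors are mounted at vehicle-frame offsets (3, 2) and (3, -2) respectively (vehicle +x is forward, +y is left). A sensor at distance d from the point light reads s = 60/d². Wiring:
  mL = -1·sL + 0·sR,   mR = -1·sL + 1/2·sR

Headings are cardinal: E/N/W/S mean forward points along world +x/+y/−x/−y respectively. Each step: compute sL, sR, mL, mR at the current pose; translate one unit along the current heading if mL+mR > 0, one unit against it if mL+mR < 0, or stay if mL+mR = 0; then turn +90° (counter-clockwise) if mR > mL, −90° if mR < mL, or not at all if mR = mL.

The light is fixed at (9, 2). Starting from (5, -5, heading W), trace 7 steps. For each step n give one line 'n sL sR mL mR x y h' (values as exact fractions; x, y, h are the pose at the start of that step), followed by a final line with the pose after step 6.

0 6/13 30/37 -6/13 -27/481 5 -5 W
1 60/101 12/25 -60/101 -894/2525 6 -5 S
2 15/4 15/16 -15/4 -105/32 6 -4 E
3 4/3 60/13 -4/3 38/39 5 -4 N
4 6/13 30/37 -6/13 -27/481 5 -5 W
5 60/101 12/25 -60/101 -894/2525 6 -5 S
6 15/4 15/16 -15/4 -105/32 6 -4 E
final 5 -4 N

n=0: pose=(5,-5,W); sL=6/13, sR=30/37; mL=-6/13, mR=-27/481; mL+mR=-249/481 → advance -1; mR−mL=15/37 → turn +1·90°
n=1: pose=(6,-5,S); sL=60/101, sR=12/25; mL=-60/101, mR=-894/2525; mL+mR=-2394/2525 → advance -1; mR−mL=6/25 → turn +1·90°
n=2: pose=(6,-4,E); sL=15/4, sR=15/16; mL=-15/4, mR=-105/32; mL+mR=-225/32 → advance -1; mR−mL=15/32 → turn +1·90°
n=3: pose=(5,-4,N); sL=4/3, sR=60/13; mL=-4/3, mR=38/39; mL+mR=-14/39 → advance -1; mR−mL=30/13 → turn +1·90°
n=4: pose=(5,-5,W); sL=6/13, sR=30/37; mL=-6/13, mR=-27/481; mL+mR=-249/481 → advance -1; mR−mL=15/37 → turn +1·90°
n=5: pose=(6,-5,S); sL=60/101, sR=12/25; mL=-60/101, mR=-894/2525; mL+mR=-2394/2525 → advance -1; mR−mL=6/25 → turn +1·90°
n=6: pose=(6,-4,E); sL=15/4, sR=15/16; mL=-15/4, mR=-105/32; mL+mR=-225/32 → advance -1; mR−mL=15/32 → turn +1·90°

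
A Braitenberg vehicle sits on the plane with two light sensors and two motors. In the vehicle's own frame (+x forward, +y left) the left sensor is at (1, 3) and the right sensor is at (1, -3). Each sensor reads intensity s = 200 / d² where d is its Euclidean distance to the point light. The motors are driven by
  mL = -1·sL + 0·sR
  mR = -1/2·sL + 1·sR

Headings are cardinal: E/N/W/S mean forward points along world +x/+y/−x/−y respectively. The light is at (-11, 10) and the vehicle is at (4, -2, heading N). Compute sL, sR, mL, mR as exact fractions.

left sensor world pos  = (1, -1); dL² = 265
right sensor world pos = (7, -1); dR² = 445
sL = 200/265 = 40/53
sR = 200/445 = 40/89
mL = -1·sL + 0·sR = -40/53
mR = -1/2·sL + 1·sR = 340/4717

40/53 40/89 -40/53 340/4717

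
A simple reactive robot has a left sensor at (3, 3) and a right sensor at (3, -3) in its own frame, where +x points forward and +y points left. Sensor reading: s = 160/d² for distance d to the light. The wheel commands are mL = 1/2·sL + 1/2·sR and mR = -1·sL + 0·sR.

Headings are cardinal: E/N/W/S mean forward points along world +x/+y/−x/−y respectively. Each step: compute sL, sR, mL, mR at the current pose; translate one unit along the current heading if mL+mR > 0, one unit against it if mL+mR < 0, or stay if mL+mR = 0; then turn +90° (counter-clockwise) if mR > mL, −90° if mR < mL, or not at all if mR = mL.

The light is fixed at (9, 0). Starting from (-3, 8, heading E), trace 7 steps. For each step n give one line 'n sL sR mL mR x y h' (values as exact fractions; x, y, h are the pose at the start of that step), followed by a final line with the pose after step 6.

n=0: pose=(-3,8,E); sL=80/101, sR=80/53; mL=6160/5353, mR=-80/101; mL+mR=1920/5353 → advance +1; mR−mL=-10400/5353 → turn -1·90°
n=1: pose=(-2,8,S); sL=160/89, sR=160/221; mL=24800/19669, mR=-160/89; mL+mR=-10560/19669 → advance -1; mR−mL=-60160/19669 → turn -1·90°
n=2: pose=(-2,9,W); sL=20/29, sR=8/17; mL=286/493, mR=-20/29; mL+mR=-54/493 → advance -1; mR−mL=-626/493 → turn -1·90°
n=3: pose=(-1,9,N); sL=160/313, sR=160/193; mL=40480/60409, mR=-160/313; mL+mR=9600/60409 → advance +1; mR−mL=-71360/60409 → turn -1·90°
n=4: pose=(-1,10,E); sL=80/109, sR=80/49; mL=6320/5341, mR=-80/109; mL+mR=2400/5341 → advance +1; mR−mL=-10240/5341 → turn -1·90°
n=5: pose=(0,10,S); sL=32/17, sR=160/193; mL=4448/3281, mR=-32/17; mL+mR=-1728/3281 → advance -1; mR−mL=-10624/3281 → turn -1·90°
n=6: pose=(0,11,W); sL=10/13, sR=8/17; mL=137/221, mR=-10/13; mL+mR=-33/221 → advance -1; mR−mL=-307/221 → turn -1·90°

0 80/101 80/53 6160/5353 -80/101 -3 8 E
1 160/89 160/221 24800/19669 -160/89 -2 8 S
2 20/29 8/17 286/493 -20/29 -2 9 W
3 160/313 160/193 40480/60409 -160/313 -1 9 N
4 80/109 80/49 6320/5341 -80/109 -1 10 E
5 32/17 160/193 4448/3281 -32/17 0 10 S
6 10/13 8/17 137/221 -10/13 0 11 W
final 1 11 N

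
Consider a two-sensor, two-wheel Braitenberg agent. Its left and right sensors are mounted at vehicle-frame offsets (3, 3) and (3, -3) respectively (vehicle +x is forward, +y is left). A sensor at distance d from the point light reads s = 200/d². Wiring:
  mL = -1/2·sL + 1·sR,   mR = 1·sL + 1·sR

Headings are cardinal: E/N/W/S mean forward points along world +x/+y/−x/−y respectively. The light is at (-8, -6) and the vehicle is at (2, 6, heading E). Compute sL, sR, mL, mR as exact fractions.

left sensor world pos  = (5, 9); dL² = 394
right sensor world pos = (5, 3); dR² = 250
sL = 200/394 = 100/197
sR = 200/250 = 4/5
mL = -1/2·sL + 1·sR = 538/985
mR = 1·sL + 1·sR = 1288/985

100/197 4/5 538/985 1288/985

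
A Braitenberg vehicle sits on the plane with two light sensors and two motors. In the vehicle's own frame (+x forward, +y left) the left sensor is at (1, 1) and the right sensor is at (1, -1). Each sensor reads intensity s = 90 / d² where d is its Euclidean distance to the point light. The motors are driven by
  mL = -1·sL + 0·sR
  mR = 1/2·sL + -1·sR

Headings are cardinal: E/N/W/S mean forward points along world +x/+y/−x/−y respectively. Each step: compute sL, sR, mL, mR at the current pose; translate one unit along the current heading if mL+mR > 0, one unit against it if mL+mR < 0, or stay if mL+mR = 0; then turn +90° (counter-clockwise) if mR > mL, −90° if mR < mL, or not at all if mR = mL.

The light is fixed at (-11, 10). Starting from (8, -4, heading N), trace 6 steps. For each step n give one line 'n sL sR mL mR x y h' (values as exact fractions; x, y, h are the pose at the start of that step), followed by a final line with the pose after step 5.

n=0: pose=(8,-4,N); sL=90/493, sR=90/569; mL=-90/493, mR=-18765/280517; mL+mR=-69975/280517 → advance -1; mR−mL=32445/280517 → turn +1·90°
n=1: pose=(8,-5,W); sL=9/58, sR=9/52; mL=-9/58, mR=-36/377; mL+mR=-189/754 → advance -1; mR−mL=45/754 → turn +1·90°
n=2: pose=(9,-5,S); sL=90/697, sR=90/617; mL=-90/697, mR=-34965/430049; mL+mR=-90495/430049 → advance -1; mR−mL=20565/430049 → turn +1·90°
n=3: pose=(9,-4,E); sL=9/61, sR=5/37; mL=-9/61, mR=-277/4514; mL+mR=-943/4514 → advance -1; mR−mL=389/4514 → turn +1·90°
n=4: pose=(8,-4,N); sL=90/493, sR=90/569; mL=-90/493, mR=-18765/280517; mL+mR=-69975/280517 → advance -1; mR−mL=32445/280517 → turn +1·90°
n=5: pose=(8,-5,W); sL=9/58, sR=9/52; mL=-9/58, mR=-36/377; mL+mR=-189/754 → advance -1; mR−mL=45/754 → turn +1·90°

0 90/493 90/569 -90/493 -18765/280517 8 -4 N
1 9/58 9/52 -9/58 -36/377 8 -5 W
2 90/697 90/617 -90/697 -34965/430049 9 -5 S
3 9/61 5/37 -9/61 -277/4514 9 -4 E
4 90/493 90/569 -90/493 -18765/280517 8 -4 N
5 9/58 9/52 -9/58 -36/377 8 -5 W
final 9 -5 S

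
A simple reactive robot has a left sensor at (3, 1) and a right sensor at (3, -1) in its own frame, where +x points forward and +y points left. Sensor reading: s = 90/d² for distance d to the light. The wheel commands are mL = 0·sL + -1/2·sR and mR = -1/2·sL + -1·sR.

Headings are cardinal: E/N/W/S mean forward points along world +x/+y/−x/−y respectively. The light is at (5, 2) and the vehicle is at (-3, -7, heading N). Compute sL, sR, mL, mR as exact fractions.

10/13 18/17 -9/17 -319/221

left sensor world pos  = (-4, -4); dL² = 117
right sensor world pos = (-2, -4); dR² = 85
sL = 90/117 = 10/13
sR = 90/85 = 18/17
mL = 0·sL + -1/2·sR = -9/17
mR = -1/2·sL + -1·sR = -319/221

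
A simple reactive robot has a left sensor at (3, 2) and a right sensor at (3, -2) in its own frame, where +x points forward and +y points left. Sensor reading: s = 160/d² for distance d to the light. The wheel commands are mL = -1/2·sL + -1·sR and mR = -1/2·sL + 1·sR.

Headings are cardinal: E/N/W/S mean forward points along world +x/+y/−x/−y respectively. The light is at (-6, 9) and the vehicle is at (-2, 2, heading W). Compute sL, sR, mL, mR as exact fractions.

left sensor world pos  = (-5, 0); dL² = 82
right sensor world pos = (-5, 4); dR² = 26
sL = 160/82 = 80/41
sR = 160/26 = 80/13
mL = -1/2·sL + -1·sR = -3800/533
mR = -1/2·sL + 1·sR = 2760/533

80/41 80/13 -3800/533 2760/533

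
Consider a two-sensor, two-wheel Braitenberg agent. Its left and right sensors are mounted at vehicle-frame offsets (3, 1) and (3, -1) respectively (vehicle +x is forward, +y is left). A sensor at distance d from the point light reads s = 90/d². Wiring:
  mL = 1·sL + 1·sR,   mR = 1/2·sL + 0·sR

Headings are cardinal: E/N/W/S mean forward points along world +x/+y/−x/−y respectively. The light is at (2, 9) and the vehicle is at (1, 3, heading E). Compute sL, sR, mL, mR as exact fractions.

90/29 90/53 7380/1537 45/29

left sensor world pos  = (4, 4); dL² = 29
right sensor world pos = (4, 2); dR² = 53
sL = 90/29 = 90/29
sR = 90/53 = 90/53
mL = 1·sL + 1·sR = 7380/1537
mR = 1/2·sL + 0·sR = 45/29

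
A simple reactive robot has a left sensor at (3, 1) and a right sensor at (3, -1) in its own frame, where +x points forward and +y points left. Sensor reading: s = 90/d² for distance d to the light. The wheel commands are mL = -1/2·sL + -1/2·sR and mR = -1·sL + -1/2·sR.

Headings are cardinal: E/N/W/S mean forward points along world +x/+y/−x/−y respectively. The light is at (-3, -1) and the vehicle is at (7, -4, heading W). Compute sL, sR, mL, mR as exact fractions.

left sensor world pos  = (4, -5); dL² = 65
right sensor world pos = (4, -3); dR² = 53
sL = 90/65 = 18/13
sR = 90/53 = 90/53
mL = -1/2·sL + -1/2·sR = -1062/689
mR = -1·sL + -1/2·sR = -1539/689

18/13 90/53 -1062/689 -1539/689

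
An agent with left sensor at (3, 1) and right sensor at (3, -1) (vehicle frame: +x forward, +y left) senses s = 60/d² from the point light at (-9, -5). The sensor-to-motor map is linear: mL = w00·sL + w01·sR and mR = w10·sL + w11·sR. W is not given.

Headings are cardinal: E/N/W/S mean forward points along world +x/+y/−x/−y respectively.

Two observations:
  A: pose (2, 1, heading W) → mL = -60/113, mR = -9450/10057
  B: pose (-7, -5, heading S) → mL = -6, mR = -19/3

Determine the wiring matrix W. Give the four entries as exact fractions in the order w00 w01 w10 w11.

0 -1 -1 -1/2

obs A: pose=(2,1,W) → sL=60/89, sR=60/113, mL=-60/113, mR=-9450/10057
obs B: pose=(-7,-5,S) → sL=10/3, sR=6, mL=-6, mR=-19/3
sensor matrix S = [[60/89, 60/113], [10/3, 6]]; det S = 22880/10057
solve [mL_A; mL_B] = S·[w00; w01] and [mR_A; mR_B] = S·[w10; w11]:
  w00 = 0, w01 = -1, w10 = -1, w11 = -1/2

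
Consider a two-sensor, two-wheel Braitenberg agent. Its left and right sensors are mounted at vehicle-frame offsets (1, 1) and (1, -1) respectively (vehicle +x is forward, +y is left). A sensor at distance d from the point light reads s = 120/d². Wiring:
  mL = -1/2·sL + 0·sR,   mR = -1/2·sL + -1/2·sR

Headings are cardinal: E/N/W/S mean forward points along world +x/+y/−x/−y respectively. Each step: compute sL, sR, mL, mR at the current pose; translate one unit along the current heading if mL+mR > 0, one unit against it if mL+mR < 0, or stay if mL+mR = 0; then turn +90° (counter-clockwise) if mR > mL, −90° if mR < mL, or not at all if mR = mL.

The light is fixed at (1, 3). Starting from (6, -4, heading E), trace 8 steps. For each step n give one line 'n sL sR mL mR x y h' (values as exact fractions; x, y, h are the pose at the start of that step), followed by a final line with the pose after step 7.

0 5/3 6/5 -5/6 -43/30 6 -4 E
1 120/89 120/73 -60/89 -9720/6497 5 -4 S
2 60/29 60/17 -30/29 -1380/493 5 -3 W
3 120/41 120/61 -60/41 -6120/2501 6 -3 N
4 5/3 6/5 -5/6 -43/30 6 -4 E
5 120/89 120/73 -60/89 -9720/6497 5 -4 S
6 60/29 60/17 -30/29 -1380/493 5 -3 W
7 120/41 120/61 -60/41 -6120/2501 6 -3 N
final 6 -4 E

n=0: pose=(6,-4,E); sL=5/3, sR=6/5; mL=-5/6, mR=-43/30; mL+mR=-34/15 → advance -1; mR−mL=-3/5 → turn -1·90°
n=1: pose=(5,-4,S); sL=120/89, sR=120/73; mL=-60/89, mR=-9720/6497; mL+mR=-14100/6497 → advance -1; mR−mL=-60/73 → turn -1·90°
n=2: pose=(5,-3,W); sL=60/29, sR=60/17; mL=-30/29, mR=-1380/493; mL+mR=-1890/493 → advance -1; mR−mL=-30/17 → turn -1·90°
n=3: pose=(6,-3,N); sL=120/41, sR=120/61; mL=-60/41, mR=-6120/2501; mL+mR=-9780/2501 → advance -1; mR−mL=-60/61 → turn -1·90°
n=4: pose=(6,-4,E); sL=5/3, sR=6/5; mL=-5/6, mR=-43/30; mL+mR=-34/15 → advance -1; mR−mL=-3/5 → turn -1·90°
n=5: pose=(5,-4,S); sL=120/89, sR=120/73; mL=-60/89, mR=-9720/6497; mL+mR=-14100/6497 → advance -1; mR−mL=-60/73 → turn -1·90°
n=6: pose=(5,-3,W); sL=60/29, sR=60/17; mL=-30/29, mR=-1380/493; mL+mR=-1890/493 → advance -1; mR−mL=-30/17 → turn -1·90°
n=7: pose=(6,-3,N); sL=120/41, sR=120/61; mL=-60/41, mR=-6120/2501; mL+mR=-9780/2501 → advance -1; mR−mL=-60/61 → turn -1·90°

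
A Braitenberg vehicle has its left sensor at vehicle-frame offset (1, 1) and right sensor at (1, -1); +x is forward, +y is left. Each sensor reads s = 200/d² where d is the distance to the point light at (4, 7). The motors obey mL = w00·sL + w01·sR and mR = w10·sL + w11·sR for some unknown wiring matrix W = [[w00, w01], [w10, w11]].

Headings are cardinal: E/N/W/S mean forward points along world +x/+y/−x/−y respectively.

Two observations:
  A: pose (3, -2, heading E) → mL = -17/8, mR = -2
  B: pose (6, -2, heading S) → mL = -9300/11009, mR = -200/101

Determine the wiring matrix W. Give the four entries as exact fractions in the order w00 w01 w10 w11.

-1 1/2 0 -1

obs A: pose=(3,-2,E) → sL=25/8, sR=2, mL=-17/8, mR=-2
obs B: pose=(6,-2,S) → sL=200/109, sR=200/101, mL=-9300/11009, mR=-200/101
sensor matrix S = [[25/8, 2], [200/109, 200/101]]; det S = 27725/11009
solve [mL_A; mL_B] = S·[w00; w01] and [mR_A; mR_B] = S·[w10; w11]:
  w00 = -1, w01 = 1/2, w10 = 0, w11 = -1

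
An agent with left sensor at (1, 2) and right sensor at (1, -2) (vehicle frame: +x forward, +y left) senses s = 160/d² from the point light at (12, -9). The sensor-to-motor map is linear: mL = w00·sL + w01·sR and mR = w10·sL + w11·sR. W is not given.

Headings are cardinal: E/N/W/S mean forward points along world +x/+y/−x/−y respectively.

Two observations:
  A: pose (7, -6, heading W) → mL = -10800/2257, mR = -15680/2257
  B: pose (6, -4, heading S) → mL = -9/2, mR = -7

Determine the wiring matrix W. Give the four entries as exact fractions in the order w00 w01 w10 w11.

obs A: pose=(7,-6,W) → sL=160/37, sR=160/61, mL=-10800/2257, mR=-15680/2257
obs B: pose=(6,-4,S) → sL=5, sR=2, mL=-9/2, mR=-7
sensor matrix S = [[160/37, 160/61], [5, 2]]; det S = -10080/2257
solve [mL_A; mL_B] = S·[w00; w01] and [mR_A; mR_B] = S·[w10; w11]:
  w00 = -1/2, w01 = -1, w10 = -1, w11 = -1

-1/2 -1 -1 -1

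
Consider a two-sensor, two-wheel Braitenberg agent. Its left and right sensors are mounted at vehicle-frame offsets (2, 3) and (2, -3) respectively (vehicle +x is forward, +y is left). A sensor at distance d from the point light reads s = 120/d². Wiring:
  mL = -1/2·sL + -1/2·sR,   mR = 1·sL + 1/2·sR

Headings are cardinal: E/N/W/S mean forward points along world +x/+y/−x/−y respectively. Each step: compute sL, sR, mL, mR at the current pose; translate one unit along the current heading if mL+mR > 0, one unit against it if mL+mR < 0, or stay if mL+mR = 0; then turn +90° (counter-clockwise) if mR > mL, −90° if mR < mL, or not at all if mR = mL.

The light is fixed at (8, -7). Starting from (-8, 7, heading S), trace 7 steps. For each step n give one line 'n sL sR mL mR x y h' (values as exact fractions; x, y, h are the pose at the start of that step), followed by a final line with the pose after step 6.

n=0: pose=(-8,7,S); sL=120/313, sR=24/101; mL=-9816/31613, mR=15876/31613; mL+mR=60/313 → advance +1; mR−mL=25692/31613 → turn +1·90°
n=1: pose=(-8,6,E); sL=30/113, sR=15/37; mL=-2805/8362, mR=3915/8362; mL+mR=15/113 → advance +1; mR−mL=3360/4181 → turn +1·90°
n=2: pose=(-7,6,N); sL=40/183, sR=40/123; mL=-680/2501, mR=2860/7503; mL+mR=20/183 → advance +1; mR−mL=4900/7503 → turn +1·90°
n=3: pose=(-7,7,W); sL=12/41, sR=60/289; mL=-2964/11849, mR=4698/11849; mL+mR=6/41 → advance +1; mR−mL=7662/11849 → turn +1·90°
n=4: pose=(-8,7,S); sL=120/313, sR=24/101; mL=-9816/31613, mR=15876/31613; mL+mR=60/313 → advance +1; mR−mL=25692/31613 → turn +1·90°
n=5: pose=(-8,6,E); sL=30/113, sR=15/37; mL=-2805/8362, mR=3915/8362; mL+mR=15/113 → advance +1; mR−mL=3360/4181 → turn +1·90°
n=6: pose=(-7,6,N); sL=40/183, sR=40/123; mL=-680/2501, mR=2860/7503; mL+mR=20/183 → advance +1; mR−mL=4900/7503 → turn +1·90°

0 120/313 24/101 -9816/31613 15876/31613 -8 7 S
1 30/113 15/37 -2805/8362 3915/8362 -8 6 E
2 40/183 40/123 -680/2501 2860/7503 -7 6 N
3 12/41 60/289 -2964/11849 4698/11849 -7 7 W
4 120/313 24/101 -9816/31613 15876/31613 -8 7 S
5 30/113 15/37 -2805/8362 3915/8362 -8 6 E
6 40/183 40/123 -680/2501 2860/7503 -7 6 N
final -7 7 W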